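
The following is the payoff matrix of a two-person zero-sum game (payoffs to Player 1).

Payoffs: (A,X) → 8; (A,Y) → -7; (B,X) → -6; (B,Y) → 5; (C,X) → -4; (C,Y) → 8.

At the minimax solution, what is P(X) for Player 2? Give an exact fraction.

5/9

Row minima: A → -7, B → -6, C → -4; maximin = -4.
Column maxima: X → 8, Y → 8; minimax = 8.
-4 ≠ 8, so there is no saddle point; optimal play is mixed.
B is strictly dominated by C, so Player 1 never plays it.
On the remaining 2×2 (A, C vs X, Y):
Let Player 1 play A with probability p. Expected payoff against X: 8p + (-4)(1−p) = 12p − 4; against Y: (-7)p + 8(1−p) = −15p + 8.
Setting these equal: 12p − 4 = −15p + 8 ⇒ 27p = 12 ⇒ p = 4/9, and the value is (12)·(4/9) − 4 = 4/3.
For Player 2: with q = P(X), equating A's and C's payoffs gives 15q − 7 = −12q + 8 ⇒ q = 5/9.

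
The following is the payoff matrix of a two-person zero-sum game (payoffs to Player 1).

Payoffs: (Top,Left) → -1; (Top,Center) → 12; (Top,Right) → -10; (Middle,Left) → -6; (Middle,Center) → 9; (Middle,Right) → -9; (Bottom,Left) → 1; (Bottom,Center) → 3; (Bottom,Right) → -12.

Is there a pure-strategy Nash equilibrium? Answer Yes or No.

Row minima: Top → -10, Middle → -9, Bottom → -12; maximin = -9.
Column maxima: Left → 1, Center → 12, Right → -9; minimax = -9.
maximin = minimax = -9, so a saddle point exists.

Yes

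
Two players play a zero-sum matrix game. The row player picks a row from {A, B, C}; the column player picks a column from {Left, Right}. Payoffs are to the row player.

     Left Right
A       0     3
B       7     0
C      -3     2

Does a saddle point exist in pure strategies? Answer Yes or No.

No

Row minima: A → 0, B → 0, C → -3; maximin = 0.
Column maxima: Left → 7, Right → 3; minimax = 3.
0 ≠ 3, so no pure-strategy equilibrium exists.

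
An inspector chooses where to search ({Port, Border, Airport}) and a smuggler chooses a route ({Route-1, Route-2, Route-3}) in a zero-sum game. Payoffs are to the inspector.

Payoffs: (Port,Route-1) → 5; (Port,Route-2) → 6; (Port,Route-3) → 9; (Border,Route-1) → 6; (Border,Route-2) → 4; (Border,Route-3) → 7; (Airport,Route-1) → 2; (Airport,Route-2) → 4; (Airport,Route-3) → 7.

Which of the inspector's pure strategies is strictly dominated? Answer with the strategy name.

Port gives a strictly higher payoff than Airport against every column: 5 > 2, 6 > 4, 9 > 7.
So Airport is strictly dominated and the inspector never plays it.

Airport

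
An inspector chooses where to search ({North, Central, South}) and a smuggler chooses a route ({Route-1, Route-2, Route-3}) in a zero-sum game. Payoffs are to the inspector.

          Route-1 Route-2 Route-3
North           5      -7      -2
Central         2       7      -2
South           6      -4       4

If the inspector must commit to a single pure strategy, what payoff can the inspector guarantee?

Row minima: North → -7, Central → -2, South → -4.
The best of these is -2.

-2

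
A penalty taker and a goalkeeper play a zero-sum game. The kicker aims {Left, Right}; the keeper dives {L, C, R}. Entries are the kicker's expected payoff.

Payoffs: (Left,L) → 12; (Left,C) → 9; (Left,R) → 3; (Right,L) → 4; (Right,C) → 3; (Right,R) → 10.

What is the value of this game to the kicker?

Row minima: Left → 3, Right → 3; maximin = 3.
Column maxima: L → 12, C → 9, R → 10; minimax = 9.
3 ≠ 9, so there is no saddle point; optimal play is mixed.
L is strictly dominated by C (it gives the kicker strictly more in every row), so the keeper never plays it.
On the remaining 2×2 (Left, Right vs C, R):
Let the kicker play Left with probability p. Expected payoff against C: 9p + 3(1−p) = 6p + 3; against R: 3p + 10(1−p) = −7p + 10.
Setting these equal: 6p + 3 = −7p + 10 ⇒ 13p = 7 ⇒ p = 7/13, and the value is (6)·(7/13) + 3 = 81/13.
For the keeper: with q = P(C), equating Left's and Right's payoffs gives 6q + 3 = −7q + 10 ⇒ q = 7/13.

81/13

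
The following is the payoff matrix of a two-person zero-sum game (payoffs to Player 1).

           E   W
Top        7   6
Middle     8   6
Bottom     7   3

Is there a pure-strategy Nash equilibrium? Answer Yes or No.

Yes

Row minima: Top → 6, Middle → 6, Bottom → 3; maximin = 6.
Column maxima: E → 8, W → 6; minimax = 6.
maximin = minimax = 6, so a saddle point exists.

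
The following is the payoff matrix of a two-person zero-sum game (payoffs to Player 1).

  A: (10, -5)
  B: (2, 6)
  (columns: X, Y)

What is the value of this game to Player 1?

70/19

Row minima: A → -5, B → 2; maximin = 2.
Column maxima: X → 10, Y → 6; minimax = 6.
2 ≠ 6, so there is no saddle point; optimal play is mixed.
Let Player 1 play A with probability p. Expected payoff against X: 10p + 2(1−p) = 8p + 2; against Y: (-5)p + 6(1−p) = −11p + 6.
Setting these equal: 8p + 2 = −11p + 6 ⇒ 19p = 4 ⇒ p = 4/19, and the value is (8)·(4/19) + 2 = 70/19.
For Player 2: with q = P(X), equating A's and B's payoffs gives 15q − 5 = −4q + 6 ⇒ q = 11/19.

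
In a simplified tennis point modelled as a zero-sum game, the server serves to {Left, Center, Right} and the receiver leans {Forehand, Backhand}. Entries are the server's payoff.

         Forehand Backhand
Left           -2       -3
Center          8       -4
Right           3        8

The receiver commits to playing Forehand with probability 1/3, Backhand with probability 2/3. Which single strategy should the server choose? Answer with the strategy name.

Expected payoff of Left: (1/3)·(-2) + (2/3)·(-3) = -8/3.
Expected payoff of Center: (1/3)·8 + (2/3)·(-4) = 0.
Expected payoff of Right: (1/3)·3 + (2/3)·8 = 19/3.
The largest is 19/3, so the server's best response is Right.

Right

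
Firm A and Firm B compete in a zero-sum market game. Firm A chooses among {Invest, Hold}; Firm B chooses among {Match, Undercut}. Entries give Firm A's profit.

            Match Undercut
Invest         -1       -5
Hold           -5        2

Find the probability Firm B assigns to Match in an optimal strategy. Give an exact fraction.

Row minima: Invest → -5, Hold → -5; maximin = -5.
Column maxima: Match → -1, Undercut → 2; minimax = -1.
-5 ≠ -1, so there is no saddle point; optimal play is mixed.
Let Firm A play Invest with probability p. Expected payoff against Match: (-1)p + (-5)(1−p) = 4p − 5; against Undercut: (-5)p + 2(1−p) = −7p + 2.
Setting these equal: 4p − 5 = −7p + 2 ⇒ 11p = 7 ⇒ p = 7/11, and the value is (4)·(7/11) − 5 = -27/11.
For Firm B: with q = P(Match), equating Invest's and Hold's payoffs gives 4q − 5 = −7q + 2 ⇒ q = 7/11.

7/11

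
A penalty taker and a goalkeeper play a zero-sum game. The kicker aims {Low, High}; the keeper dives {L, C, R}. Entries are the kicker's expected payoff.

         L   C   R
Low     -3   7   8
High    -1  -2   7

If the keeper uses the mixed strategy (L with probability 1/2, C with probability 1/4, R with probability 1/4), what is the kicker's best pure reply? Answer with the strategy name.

Expected payoff of Low: (1/2)·(-3) + (1/4)·7 + (1/4)·8 = 9/4.
Expected payoff of High: (1/2)·(-1) + (1/4)·(-2) + (1/4)·7 = 3/4.
The largest is 9/4, so the kicker's best response is Low.

Low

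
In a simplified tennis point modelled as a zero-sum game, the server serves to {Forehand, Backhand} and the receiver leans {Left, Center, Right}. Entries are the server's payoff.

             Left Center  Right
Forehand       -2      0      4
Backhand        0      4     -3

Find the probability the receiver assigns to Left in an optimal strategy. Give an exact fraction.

Row minima: Forehand → -2, Backhand → -3; maximin = -2.
Column maxima: Left → 0, Center → 4, Right → 4; minimax = 0.
-2 ≠ 0, so there is no saddle point; optimal play is mixed.
Center is strictly dominated by Left (it gives the server strictly more in every row), so the receiver never plays it.
On the remaining 2×2 (Forehand, Backhand vs Left, Right):
Let the server play Forehand with probability p. Expected payoff against Left: (-2)p + 0(1−p) = −2p; against Right: 4p + (-3)(1−p) = 7p − 3.
Setting these equal: −2p = 7p − 3 ⇒ −9p = -3 ⇒ p = 1/3, and the value is (-2)·(1/3) = -2/3.
For the receiver: with q = P(Left), equating Forehand's and Backhand's payoffs gives −6q + 4 = 3q − 3 ⇒ q = 7/9.

7/9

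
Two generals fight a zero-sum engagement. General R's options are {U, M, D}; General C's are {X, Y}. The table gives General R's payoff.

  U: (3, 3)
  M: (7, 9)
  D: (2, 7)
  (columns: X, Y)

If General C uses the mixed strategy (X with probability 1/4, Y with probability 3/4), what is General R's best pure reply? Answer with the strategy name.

M

Expected payoff of U: (1/4)·3 + (3/4)·3 = 3.
Expected payoff of M: (1/4)·7 + (3/4)·9 = 17/2.
Expected payoff of D: (1/4)·2 + (3/4)·7 = 23/4.
The largest is 17/2, so General R's best response is M.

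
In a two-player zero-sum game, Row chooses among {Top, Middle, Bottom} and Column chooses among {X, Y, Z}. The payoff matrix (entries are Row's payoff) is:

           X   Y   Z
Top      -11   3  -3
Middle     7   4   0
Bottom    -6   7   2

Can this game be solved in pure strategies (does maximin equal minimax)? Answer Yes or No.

Row minima: Top → -11, Middle → 0, Bottom → -6; maximin = 0.
Column maxima: X → 7, Y → 7, Z → 2; minimax = 2.
0 ≠ 2, so no pure-strategy equilibrium exists.

No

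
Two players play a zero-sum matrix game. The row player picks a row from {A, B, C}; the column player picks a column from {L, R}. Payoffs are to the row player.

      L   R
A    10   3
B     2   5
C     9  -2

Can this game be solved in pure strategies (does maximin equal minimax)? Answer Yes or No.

Row minima: A → 3, B → 2, C → -2; maximin = 3.
Column maxima: L → 10, R → 5; minimax = 5.
3 ≠ 5, so no pure-strategy equilibrium exists.

No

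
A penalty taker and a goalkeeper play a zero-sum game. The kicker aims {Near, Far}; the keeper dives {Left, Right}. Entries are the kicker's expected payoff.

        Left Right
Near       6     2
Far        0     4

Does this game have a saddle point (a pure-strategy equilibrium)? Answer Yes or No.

Row minima: Near → 2, Far → 0; maximin = 2.
Column maxima: Left → 6, Right → 4; minimax = 4.
2 ≠ 4, so no pure-strategy equilibrium exists.

No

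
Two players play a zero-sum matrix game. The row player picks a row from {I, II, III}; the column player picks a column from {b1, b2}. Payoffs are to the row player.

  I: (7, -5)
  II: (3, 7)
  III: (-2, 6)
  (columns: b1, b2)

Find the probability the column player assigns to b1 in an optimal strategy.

Row minima: I → -5, II → 3, III → -2; maximin = 3.
Column maxima: b1 → 7, b2 → 7; minimax = 7.
3 ≠ 7, so there is no saddle point; optimal play is mixed.
III is strictly dominated by II, so the row player never plays it.
On the remaining 2×2 (I, II vs b1, b2):
Let the row player play I with probability p. Expected payoff against b1: 7p + 3(1−p) = 4p + 3; against b2: (-5)p + 7(1−p) = −12p + 7.
Setting these equal: 4p + 3 = −12p + 7 ⇒ 16p = 4 ⇒ p = 1/4, and the value is (4)·(1/4) + 3 = 4.
For the column player: with q = P(b1), equating I's and II's payoffs gives 12q − 5 = −4q + 7 ⇒ q = 3/4.

3/4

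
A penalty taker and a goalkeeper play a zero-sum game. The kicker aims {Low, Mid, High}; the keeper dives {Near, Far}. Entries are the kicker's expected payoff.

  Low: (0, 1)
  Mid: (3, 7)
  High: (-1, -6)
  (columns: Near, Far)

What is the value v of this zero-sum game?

3

Row minima: Low → 0, Mid → 3, High → -6; maximin = 3.
Column maxima: Near → 3, Far → 7; minimax = 3.
Since maximin = minimax = 3, there is a saddle point and the value is 3.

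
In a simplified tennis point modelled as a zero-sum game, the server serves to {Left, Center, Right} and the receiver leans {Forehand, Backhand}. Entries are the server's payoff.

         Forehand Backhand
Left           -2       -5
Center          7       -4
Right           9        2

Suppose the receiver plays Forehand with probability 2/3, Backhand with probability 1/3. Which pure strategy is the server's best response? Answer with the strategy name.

Expected payoff of Left: (2/3)·(-2) + (1/3)·(-5) = -3.
Expected payoff of Center: (2/3)·7 + (1/3)·(-4) = 10/3.
Expected payoff of Right: (2/3)·9 + (1/3)·2 = 20/3.
The largest is 20/3, so the server's best response is Right.

Right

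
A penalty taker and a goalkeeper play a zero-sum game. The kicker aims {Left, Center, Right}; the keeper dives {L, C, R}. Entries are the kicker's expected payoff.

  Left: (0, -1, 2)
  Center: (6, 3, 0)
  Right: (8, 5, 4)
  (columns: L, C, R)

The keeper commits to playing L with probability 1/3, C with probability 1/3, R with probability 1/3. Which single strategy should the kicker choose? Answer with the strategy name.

Expected payoff of Left: (1/3)·0 + (1/3)·(-1) + (1/3)·2 = 1/3.
Expected payoff of Center: (1/3)·6 + (1/3)·3 + (1/3)·0 = 3.
Expected payoff of Right: (1/3)·8 + (1/3)·5 + (1/3)·4 = 17/3.
The largest is 17/3, so the kicker's best response is Right.

Right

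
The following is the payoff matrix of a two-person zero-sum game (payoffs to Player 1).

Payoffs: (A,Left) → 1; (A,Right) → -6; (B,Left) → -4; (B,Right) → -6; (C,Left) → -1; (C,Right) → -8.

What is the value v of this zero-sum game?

Row minima: A → -6, B → -6, C → -8; maximin = -6.
Column maxima: Left → 1, Right → -6; minimax = -6.
Since maximin = minimax = -6, there is a saddle point and the value is -6.

-6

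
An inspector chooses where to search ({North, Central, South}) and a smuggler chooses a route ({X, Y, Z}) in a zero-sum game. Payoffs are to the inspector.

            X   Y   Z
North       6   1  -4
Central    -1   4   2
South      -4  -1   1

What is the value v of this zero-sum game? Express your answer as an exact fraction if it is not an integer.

Row minima: North → -4, Central → -1, South → -4; maximin = -1.
Column maxima: X → 6, Y → 4, Z → 2; minimax = 2.
-1 ≠ 2, so there is no saddle point; optimal play is mixed.
South is strictly dominated by Central, so the inspector never plays it.
With South eliminated, Y is strictly dominated by Z (it gives the inspector strictly more in every remaining row), so the smuggler never plays it.
On the remaining 2×2 (North, Central vs X, Z):
Let the inspector play North with probability p. Expected payoff against X: 6p + (-1)(1−p) = 7p − 1; against Z: (-4)p + 2(1−p) = −6p + 2.
Setting these equal: 7p − 1 = −6p + 2 ⇒ 13p = 3 ⇒ p = 3/13, and the value is (7)·(3/13) − 1 = 8/13.
For the smuggler: with q = P(X), equating North's and Central's payoffs gives 10q − 4 = −3q + 2 ⇒ q = 6/13.

8/13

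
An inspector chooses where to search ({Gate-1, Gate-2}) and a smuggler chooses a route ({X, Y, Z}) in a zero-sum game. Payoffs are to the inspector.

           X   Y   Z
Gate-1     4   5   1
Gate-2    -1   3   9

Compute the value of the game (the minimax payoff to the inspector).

Row minima: Gate-1 → 1, Gate-2 → -1; maximin = 1.
Column maxima: X → 4, Y → 5, Z → 9; minimax = 4.
1 ≠ 4, so there is no saddle point; optimal play is mixed.
Y is strictly dominated by X (it gives the inspector strictly more in every row), so the smuggler never plays it.
On the remaining 2×2 (Gate-1, Gate-2 vs X, Z):
Let the inspector play Gate-1 with probability p. Expected payoff against X: 4p + (-1)(1−p) = 5p − 1; against Z: 1p + 9(1−p) = −8p + 9.
Setting these equal: 5p − 1 = −8p + 9 ⇒ 13p = 10 ⇒ p = 10/13, and the value is (5)·(10/13) − 1 = 37/13.
For the smuggler: with q = P(X), equating Gate-1's and Gate-2's payoffs gives 3q + 1 = −10q + 9 ⇒ q = 8/13.

37/13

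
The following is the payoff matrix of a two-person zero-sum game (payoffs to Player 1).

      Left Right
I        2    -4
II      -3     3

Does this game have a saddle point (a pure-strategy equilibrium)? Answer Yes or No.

Row minima: I → -4, II → -3; maximin = -3.
Column maxima: Left → 2, Right → 3; minimax = 2.
-3 ≠ 2, so no pure-strategy equilibrium exists.

No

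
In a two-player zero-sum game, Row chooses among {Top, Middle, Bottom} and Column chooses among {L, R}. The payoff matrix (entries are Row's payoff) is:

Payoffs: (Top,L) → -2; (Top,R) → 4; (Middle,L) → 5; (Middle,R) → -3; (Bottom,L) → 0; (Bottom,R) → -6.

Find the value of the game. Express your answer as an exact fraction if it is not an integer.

Row minima: Top → -2, Middle → -3, Bottom → -6; maximin = -2.
Column maxima: L → 5, R → 4; minimax = 4.
-2 ≠ 4, so there is no saddle point; optimal play is mixed.
Bottom is strictly dominated by Middle, so Row never plays it.
On the remaining 2×2 (Top, Middle vs L, R):
Let Row play Top with probability p. Expected payoff against L: (-2)p + 5(1−p) = −7p + 5; against R: 4p + (-3)(1−p) = 7p − 3.
Setting these equal: −7p + 5 = 7p − 3 ⇒ −14p = -8 ⇒ p = 4/7, and the value is (-7)·(4/7) + 5 = 1.
For Column: with q = P(L), equating Top's and Middle's payoffs gives −6q + 4 = 8q − 3 ⇒ q = 1/2.

1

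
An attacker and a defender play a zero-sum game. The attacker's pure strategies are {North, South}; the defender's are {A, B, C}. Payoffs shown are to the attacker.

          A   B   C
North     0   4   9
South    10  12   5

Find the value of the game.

45/7

Row minima: North → 0, South → 5; maximin = 5.
Column maxima: A → 10, B → 12, C → 9; minimax = 9.
5 ≠ 9, so there is no saddle point; optimal play is mixed.
B is strictly dominated by A (it gives the attacker strictly more in every row), so the defender never plays it.
On the remaining 2×2 (North, South vs A, C):
Let the attacker play North with probability p. Expected payoff against A: 0p + 10(1−p) = −10p + 10; against C: 9p + 5(1−p) = 4p + 5.
Setting these equal: −10p + 10 = 4p + 5 ⇒ −14p = -5 ⇒ p = 5/14, and the value is (-10)·(5/14) + 10 = 45/7.
For the defender: with q = P(A), equating North's and South's payoffs gives −9q + 9 = 5q + 5 ⇒ q = 2/7.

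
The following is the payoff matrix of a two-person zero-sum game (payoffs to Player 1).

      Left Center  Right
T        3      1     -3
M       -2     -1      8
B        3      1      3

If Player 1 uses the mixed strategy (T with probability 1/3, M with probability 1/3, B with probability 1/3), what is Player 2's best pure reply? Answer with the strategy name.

Center

If Player 2 plays Left, Player 1's expected payoff is (1/3)·3 + (1/3)·(-2) + (1/3)·3 = 4/3.
If Player 2 plays Center, Player 1's expected payoff is (1/3)·1 + (1/3)·(-1) + (1/3)·1 = 1/3.
If Player 2 plays Right, Player 1's expected payoff is (1/3)·(-3) + (1/3)·8 + (1/3)·3 = 8/3.
Player 2 minimizes Player 1's payoff; the smallest is 1/3, so the best response is Center.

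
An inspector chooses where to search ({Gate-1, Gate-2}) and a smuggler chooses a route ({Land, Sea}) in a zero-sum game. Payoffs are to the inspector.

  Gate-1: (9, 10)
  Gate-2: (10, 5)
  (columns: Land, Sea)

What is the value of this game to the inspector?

Row minima: Gate-1 → 9, Gate-2 → 5; maximin = 9.
Column maxima: Land → 10, Sea → 10; minimax = 10.
9 ≠ 10, so there is no saddle point; optimal play is mixed.
Let the inspector play Gate-1 with probability p. Expected payoff against Land: 9p + 10(1−p) = −p + 10; against Sea: 10p + 5(1−p) = 5p + 5.
Setting these equal: −p + 10 = 5p + 5 ⇒ −6p = -5 ⇒ p = 5/6, and the value is (-1)·(5/6) + 10 = 55/6.
For the smuggler: with q = P(Land), equating Gate-1's and Gate-2's payoffs gives −q + 10 = 5q + 5 ⇒ q = 5/6.

55/6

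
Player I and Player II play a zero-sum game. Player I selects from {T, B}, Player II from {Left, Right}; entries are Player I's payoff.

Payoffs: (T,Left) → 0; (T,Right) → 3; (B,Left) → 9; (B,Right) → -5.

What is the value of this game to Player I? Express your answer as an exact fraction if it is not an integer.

Row minima: T → 0, B → -5; maximin = 0.
Column maxima: Left → 9, Right → 3; minimax = 3.
0 ≠ 3, so there is no saddle point; optimal play is mixed.
Let Player I play T with probability p. Expected payoff against Left: 0p + 9(1−p) = −9p + 9; against Right: 3p + (-5)(1−p) = 8p − 5.
Setting these equal: −9p + 9 = 8p − 5 ⇒ −17p = -14 ⇒ p = 14/17, and the value is (-9)·(14/17) + 9 = 27/17.
For Player II: with q = P(Left), equating T's and B's payoffs gives −3q + 3 = 14q − 5 ⇒ q = 8/17.

27/17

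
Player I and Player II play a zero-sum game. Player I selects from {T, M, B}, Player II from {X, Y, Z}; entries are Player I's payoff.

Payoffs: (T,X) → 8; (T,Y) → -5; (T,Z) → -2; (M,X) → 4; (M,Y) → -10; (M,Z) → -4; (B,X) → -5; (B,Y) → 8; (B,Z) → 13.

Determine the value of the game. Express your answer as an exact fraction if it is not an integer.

Row minima: T → -5, M → -10, B → -5; maximin = -5.
Column maxima: X → 8, Y → 8, Z → 13; minimax = 8.
-5 ≠ 8, so there is no saddle point; optimal play is mixed.
M is strictly dominated by T, so Player I never plays it.
Z is strictly dominated by Y (it gives Player I strictly more in every row), so Player II never plays it.
On the remaining 2×2 (T, B vs X, Y):
Let Player I play T with probability p. Expected payoff against X: 8p + (-5)(1−p) = 13p − 5; against Y: (-5)p + 8(1−p) = −13p + 8.
Setting these equal: 13p − 5 = −13p + 8 ⇒ 26p = 13 ⇒ p = 1/2, and the value is (13)·(1/2) − 5 = 3/2.
For Player II: with q = P(X), equating T's and B's payoffs gives 13q − 5 = −13q + 8 ⇒ q = 1/2.

3/2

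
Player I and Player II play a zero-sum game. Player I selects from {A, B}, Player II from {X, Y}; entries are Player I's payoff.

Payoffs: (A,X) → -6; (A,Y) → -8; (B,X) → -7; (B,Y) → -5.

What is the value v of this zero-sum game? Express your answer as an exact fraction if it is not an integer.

-13/2

Row minima: A → -8, B → -7; maximin = -7.
Column maxima: X → -6, Y → -5; minimax = -6.
-7 ≠ -6, so there is no saddle point; optimal play is mixed.
Let Player I play A with probability p. Expected payoff against X: (-6)p + (-7)(1−p) = p − 7; against Y: (-8)p + (-5)(1−p) = −3p − 5.
Setting these equal: p − 7 = −3p − 5 ⇒ 4p = 2 ⇒ p = 1/2, and the value is (1)·(1/2) − 7 = -13/2.
For Player II: with q = P(X), equating A's and B's payoffs gives 2q − 8 = −2q − 5 ⇒ q = 3/4.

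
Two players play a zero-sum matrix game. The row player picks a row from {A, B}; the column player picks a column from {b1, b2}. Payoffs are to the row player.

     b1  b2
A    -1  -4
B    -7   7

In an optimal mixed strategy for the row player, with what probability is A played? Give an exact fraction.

Row minima: A → -4, B → -7; maximin = -4.
Column maxima: b1 → -1, b2 → 7; minimax = -1.
-4 ≠ -1, so there is no saddle point; optimal play is mixed.
Let the row player play A with probability p. Expected payoff against b1: (-1)p + (-7)(1−p) = 6p − 7; against b2: (-4)p + 7(1−p) = −11p + 7.
Setting these equal: 6p − 7 = −11p + 7 ⇒ 17p = 14 ⇒ p = 14/17, and the value is (6)·(14/17) − 7 = -35/17.
For the column player: with q = P(b1), equating A's and B's payoffs gives 3q − 4 = −14q + 7 ⇒ q = 11/17.

14/17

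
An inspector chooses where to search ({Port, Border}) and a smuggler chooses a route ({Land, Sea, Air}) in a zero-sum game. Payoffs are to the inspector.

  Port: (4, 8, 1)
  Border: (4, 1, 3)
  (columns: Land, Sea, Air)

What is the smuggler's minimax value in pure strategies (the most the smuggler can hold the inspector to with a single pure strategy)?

Column maxima: Land → 4, Sea → 8, Air → 3.
The smallest of these is 3.

3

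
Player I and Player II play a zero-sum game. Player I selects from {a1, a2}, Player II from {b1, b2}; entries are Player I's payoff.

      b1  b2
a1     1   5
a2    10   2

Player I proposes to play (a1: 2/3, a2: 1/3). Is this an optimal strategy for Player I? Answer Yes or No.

Against b1 this mix gives (2/3)·1 + (1/3)·10 = 4.
Against b2 this mix gives (2/3)·5 + (1/3)·2 = 4.
All of Player II's active replies (b1, b2) yield 4, and no column does worse for Player I. The mix makes Player II indifferent and guarantees 4, so it is optimal.

Yes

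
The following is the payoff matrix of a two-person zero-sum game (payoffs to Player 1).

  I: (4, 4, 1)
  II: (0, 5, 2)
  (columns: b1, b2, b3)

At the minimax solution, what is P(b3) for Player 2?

4/5

Row minima: I → 1, II → 0; maximin = 1.
Column maxima: b1 → 4, b2 → 5, b3 → 2; minimax = 2.
1 ≠ 2, so there is no saddle point; optimal play is mixed.
b2 is strictly dominated by b3 (it gives Player 1 strictly more in every row), so Player 2 never plays it.
On the remaining 2×2 (I, II vs b1, b3):
Let Player 1 play I with probability p. Expected payoff against b1: 4p + 0(1−p) = 4p; against b3: 1p + 2(1−p) = −p + 2.
Setting these equal: 4p = −p + 2 ⇒ 5p = 2 ⇒ p = 2/5, and the value is (4)·(2/5) = 8/5.
For Player 2: with q = P(b1), equating I's and II's payoffs gives 3q + 1 = −2q + 2 ⇒ q = 1/5.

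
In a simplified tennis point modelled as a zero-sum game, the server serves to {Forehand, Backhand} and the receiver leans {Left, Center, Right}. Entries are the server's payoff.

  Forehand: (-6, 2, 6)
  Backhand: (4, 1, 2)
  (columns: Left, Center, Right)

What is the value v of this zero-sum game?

14/11

Row minima: Forehand → -6, Backhand → 1; maximin = 1.
Column maxima: Left → 4, Center → 2, Right → 6; minimax = 2.
1 ≠ 2, so there is no saddle point; optimal play is mixed.
Right is strictly dominated by Center (it gives the server strictly more in every row), so the receiver never plays it.
On the remaining 2×2 (Forehand, Backhand vs Left, Center):
Let the server play Forehand with probability p. Expected payoff against Left: (-6)p + 4(1−p) = −10p + 4; against Center: 2p + 1(1−p) = p + 1.
Setting these equal: −10p + 4 = p + 1 ⇒ −11p = -3 ⇒ p = 3/11, and the value is (-10)·(3/11) + 4 = 14/11.
For the receiver: with q = P(Left), equating Forehand's and Backhand's payoffs gives −8q + 2 = 3q + 1 ⇒ q = 1/11.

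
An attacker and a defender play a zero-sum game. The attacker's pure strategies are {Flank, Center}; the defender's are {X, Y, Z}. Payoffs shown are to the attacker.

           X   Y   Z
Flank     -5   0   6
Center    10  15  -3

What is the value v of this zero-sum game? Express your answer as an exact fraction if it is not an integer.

Row minima: Flank → -5, Center → -3; maximin = -3.
Column maxima: X → 10, Y → 15, Z → 6; minimax = 6.
-3 ≠ 6, so there is no saddle point; optimal play is mixed.
Y is strictly dominated by X (it gives the attacker strictly more in every row), so the defender never plays it.
On the remaining 2×2 (Flank, Center vs X, Z):
Let the attacker play Flank with probability p. Expected payoff against X: (-5)p + 10(1−p) = −15p + 10; against Z: 6p + (-3)(1−p) = 9p − 3.
Setting these equal: −15p + 10 = 9p − 3 ⇒ −24p = -13 ⇒ p = 13/24, and the value is (-15)·(13/24) + 10 = 15/8.
For the defender: with q = P(X), equating Flank's and Center's payoffs gives −11q + 6 = 13q − 3 ⇒ q = 3/8.

15/8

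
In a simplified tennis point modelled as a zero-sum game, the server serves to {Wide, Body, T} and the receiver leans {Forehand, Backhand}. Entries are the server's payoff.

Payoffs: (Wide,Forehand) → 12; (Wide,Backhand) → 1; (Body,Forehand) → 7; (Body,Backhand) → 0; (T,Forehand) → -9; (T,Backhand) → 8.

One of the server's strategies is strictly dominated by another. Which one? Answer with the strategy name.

Wide gives a strictly higher payoff than Body against every column: 12 > 7, 1 > 0.
So Body is strictly dominated and the server never plays it.

Body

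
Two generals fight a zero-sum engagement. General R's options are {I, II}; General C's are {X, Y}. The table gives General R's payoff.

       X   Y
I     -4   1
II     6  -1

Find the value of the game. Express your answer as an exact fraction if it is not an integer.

Row minima: I → -4, II → -1; maximin = -1.
Column maxima: X → 6, Y → 1; minimax = 1.
-1 ≠ 1, so there is no saddle point; optimal play is mixed.
Let General R play I with probability p. Expected payoff against X: (-4)p + 6(1−p) = −10p + 6; against Y: 1p + (-1)(1−p) = 2p − 1.
Setting these equal: −10p + 6 = 2p − 1 ⇒ −12p = -7 ⇒ p = 7/12, and the value is (-10)·(7/12) + 6 = 1/6.
For General C: with q = P(X), equating I's and II's payoffs gives −5q + 1 = 7q − 1 ⇒ q = 1/6.

1/6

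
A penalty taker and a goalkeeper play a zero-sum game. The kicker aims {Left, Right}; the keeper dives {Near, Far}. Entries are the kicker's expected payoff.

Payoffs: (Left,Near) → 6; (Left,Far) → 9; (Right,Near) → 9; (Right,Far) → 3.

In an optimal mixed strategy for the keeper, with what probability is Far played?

1/3

Row minima: Left → 6, Right → 3; maximin = 6.
Column maxima: Near → 9, Far → 9; minimax = 9.
6 ≠ 9, so there is no saddle point; optimal play is mixed.
Let the kicker play Left with probability p. Expected payoff against Near: 6p + 9(1−p) = −3p + 9; against Far: 9p + 3(1−p) = 6p + 3.
Setting these equal: −3p + 9 = 6p + 3 ⇒ −9p = -6 ⇒ p = 2/3, and the value is (-3)·(2/3) + 9 = 7.
For the keeper: with q = P(Near), equating Left's and Right's payoffs gives −3q + 9 = 6q + 3 ⇒ q = 2/3.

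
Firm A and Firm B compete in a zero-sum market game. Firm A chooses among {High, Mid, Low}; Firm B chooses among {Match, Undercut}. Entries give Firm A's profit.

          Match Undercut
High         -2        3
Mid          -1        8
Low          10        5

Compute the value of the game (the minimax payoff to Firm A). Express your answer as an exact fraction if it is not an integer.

85/14

Row minima: High → -2, Mid → -1, Low → 5; maximin = 5.
Column maxima: Match → 10, Undercut → 8; minimax = 8.
5 ≠ 8, so there is no saddle point; optimal play is mixed.
High is strictly dominated by Mid, so Firm A never plays it.
On the remaining 2×2 (Mid, Low vs Match, Undercut):
Let Firm A play Mid with probability p. Expected payoff against Match: (-1)p + 10(1−p) = −11p + 10; against Undercut: 8p + 5(1−p) = 3p + 5.
Setting these equal: −11p + 10 = 3p + 5 ⇒ −14p = -5 ⇒ p = 5/14, and the value is (-11)·(5/14) + 10 = 85/14.
For Firm B: with q = P(Match), equating Mid's and Low's payoffs gives −9q + 8 = 5q + 5 ⇒ q = 3/14.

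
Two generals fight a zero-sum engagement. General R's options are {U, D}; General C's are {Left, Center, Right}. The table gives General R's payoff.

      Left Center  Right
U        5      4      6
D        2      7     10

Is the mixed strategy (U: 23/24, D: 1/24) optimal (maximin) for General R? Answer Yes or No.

No

Against Left this mix gives (23/24)·5 + (1/24)·2 = 39/8.
Against Center this mix gives (23/24)·4 + (1/24)·7 = 33/8.
Against Right this mix gives (23/24)·6 + (1/24)·10 = 37/6.
General C will play Center, holding General R to 33/8. Shifting weight toward the row that does better against Center would raise this floor (the equalizing mix achieves 9/2 against both Center and Left), so the proposed strategy is not optimal.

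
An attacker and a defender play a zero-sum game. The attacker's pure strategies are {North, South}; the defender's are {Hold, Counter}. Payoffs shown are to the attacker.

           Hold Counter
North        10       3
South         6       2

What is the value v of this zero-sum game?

3

Row minima: North → 3, South → 2; maximin = 3.
Column maxima: Hold → 10, Counter → 3; minimax = 3.
Since maximin = minimax = 3, there is a saddle point and the value is 3.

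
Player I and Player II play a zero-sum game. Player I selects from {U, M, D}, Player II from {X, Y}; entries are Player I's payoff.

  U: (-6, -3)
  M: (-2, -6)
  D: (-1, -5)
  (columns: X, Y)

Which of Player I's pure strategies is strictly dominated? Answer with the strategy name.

M

D gives a strictly higher payoff than M against every column: -1 > -2, -5 > -6.
So M is strictly dominated and Player I never plays it.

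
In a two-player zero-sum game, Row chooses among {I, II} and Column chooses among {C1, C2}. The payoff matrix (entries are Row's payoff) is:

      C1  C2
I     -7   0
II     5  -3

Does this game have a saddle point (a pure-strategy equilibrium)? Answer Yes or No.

No

Row minima: I → -7, II → -3; maximin = -3.
Column maxima: C1 → 5, C2 → 0; minimax = 0.
-3 ≠ 0, so no pure-strategy equilibrium exists.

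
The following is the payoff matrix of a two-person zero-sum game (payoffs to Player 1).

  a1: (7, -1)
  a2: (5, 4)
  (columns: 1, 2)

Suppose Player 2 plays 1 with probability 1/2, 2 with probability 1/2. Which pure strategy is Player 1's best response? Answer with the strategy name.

a2

Expected payoff of a1: (1/2)·7 + (1/2)·(-1) = 3.
Expected payoff of a2: (1/2)·5 + (1/2)·4 = 9/2.
The largest is 9/2, so Player 1's best response is a2.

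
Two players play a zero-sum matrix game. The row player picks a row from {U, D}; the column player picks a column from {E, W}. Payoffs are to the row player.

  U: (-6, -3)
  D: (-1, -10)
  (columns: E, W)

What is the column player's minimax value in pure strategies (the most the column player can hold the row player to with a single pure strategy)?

-3

Column maxima: E → -1, W → -3.
The smallest of these is -3.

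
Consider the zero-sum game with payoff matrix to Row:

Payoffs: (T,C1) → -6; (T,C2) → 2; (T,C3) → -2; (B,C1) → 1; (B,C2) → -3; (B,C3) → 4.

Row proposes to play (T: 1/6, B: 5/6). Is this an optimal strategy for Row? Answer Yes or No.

Against C1 this mix gives (1/6)·(-6) + (5/6)·1 = -1/6.
Against C2 this mix gives (1/6)·2 + (5/6)·(-3) = -13/6.
Against C3 this mix gives (1/6)·(-2) + (5/6)·4 = 3.
Column will play C2, holding Row to -13/6. Shifting weight toward the row that does better against C2 would raise this floor (the equalizing mix achieves -4/3 against both C2 and C1), so the proposed strategy is not optimal.

No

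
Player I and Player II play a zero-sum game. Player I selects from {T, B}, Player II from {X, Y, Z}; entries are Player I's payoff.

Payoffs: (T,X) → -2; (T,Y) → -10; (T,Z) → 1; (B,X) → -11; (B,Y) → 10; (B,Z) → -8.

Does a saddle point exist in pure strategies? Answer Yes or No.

No

Row minima: T → -10, B → -11; maximin = -10.
Column maxima: X → -2, Y → 10, Z → 1; minimax = -2.
-10 ≠ -2, so no pure-strategy equilibrium exists.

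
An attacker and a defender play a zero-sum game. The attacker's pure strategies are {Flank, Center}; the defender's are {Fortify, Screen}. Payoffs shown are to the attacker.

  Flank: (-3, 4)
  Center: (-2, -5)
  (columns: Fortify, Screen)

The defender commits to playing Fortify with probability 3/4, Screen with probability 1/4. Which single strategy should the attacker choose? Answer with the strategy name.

Flank

Expected payoff of Flank: (3/4)·(-3) + (1/4)·4 = -5/4.
Expected payoff of Center: (3/4)·(-2) + (1/4)·(-5) = -11/4.
The largest is -5/4, so the attacker's best response is Flank.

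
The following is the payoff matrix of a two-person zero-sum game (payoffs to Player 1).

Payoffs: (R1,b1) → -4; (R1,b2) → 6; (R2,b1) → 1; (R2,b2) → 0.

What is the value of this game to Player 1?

6/11

Row minima: R1 → -4, R2 → 0; maximin = 0.
Column maxima: b1 → 1, b2 → 6; minimax = 1.
0 ≠ 1, so there is no saddle point; optimal play is mixed.
Let Player 1 play R1 with probability p. Expected payoff against b1: (-4)p + 1(1−p) = −5p + 1; against b2: 6p + 0(1−p) = 6p.
Setting these equal: −5p + 1 = 6p ⇒ −11p = -1 ⇒ p = 1/11, and the value is (-5)·(1/11) + 1 = 6/11.
For Player 2: with q = P(b1), equating R1's and R2's payoffs gives −10q + 6 = q ⇒ q = 6/11.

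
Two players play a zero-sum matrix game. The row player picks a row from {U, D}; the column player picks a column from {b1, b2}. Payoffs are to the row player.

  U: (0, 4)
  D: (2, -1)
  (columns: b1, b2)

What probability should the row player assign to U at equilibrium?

3/7

Row minima: U → 0, D → -1; maximin = 0.
Column maxima: b1 → 2, b2 → 4; minimax = 2.
0 ≠ 2, so there is no saddle point; optimal play is mixed.
Let the row player play U with probability p. Expected payoff against b1: 0p + 2(1−p) = −2p + 2; against b2: 4p + (-1)(1−p) = 5p − 1.
Setting these equal: −2p + 2 = 5p − 1 ⇒ −7p = -3 ⇒ p = 3/7, and the value is (-2)·(3/7) + 2 = 8/7.
For the column player: with q = P(b1), equating U's and D's payoffs gives −4q + 4 = 3q − 1 ⇒ q = 5/7.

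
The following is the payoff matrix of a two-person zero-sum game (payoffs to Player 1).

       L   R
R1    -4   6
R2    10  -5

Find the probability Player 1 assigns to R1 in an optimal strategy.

3/5

Row minima: R1 → -4, R2 → -5; maximin = -4.
Column maxima: L → 10, R → 6; minimax = 6.
-4 ≠ 6, so there is no saddle point; optimal play is mixed.
Let Player 1 play R1 with probability p. Expected payoff against L: (-4)p + 10(1−p) = −14p + 10; against R: 6p + (-5)(1−p) = 11p − 5.
Setting these equal: −14p + 10 = 11p − 5 ⇒ −25p = -15 ⇒ p = 3/5, and the value is (-14)·(3/5) + 10 = 8/5.
For Player 2: with q = P(L), equating R1's and R2's payoffs gives −10q + 6 = 15q − 5 ⇒ q = 11/25.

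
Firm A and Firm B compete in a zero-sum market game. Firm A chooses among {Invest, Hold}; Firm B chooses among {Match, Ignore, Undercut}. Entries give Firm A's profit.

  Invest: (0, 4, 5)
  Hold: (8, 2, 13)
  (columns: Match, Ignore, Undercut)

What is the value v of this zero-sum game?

Row minima: Invest → 0, Hold → 2; maximin = 2.
Column maxima: Match → 8, Ignore → 4, Undercut → 13; minimax = 4.
2 ≠ 4, so there is no saddle point; optimal play is mixed.
Undercut is strictly dominated by Match (it gives Firm A strictly more in every row), so Firm B never plays it.
On the remaining 2×2 (Invest, Hold vs Match, Ignore):
Let Firm A play Invest with probability p. Expected payoff against Match: 0p + 8(1−p) = −8p + 8; against Ignore: 4p + 2(1−p) = 2p + 2.
Setting these equal: −8p + 8 = 2p + 2 ⇒ −10p = -6 ⇒ p = 3/5, and the value is (-8)·(3/5) + 8 = 16/5.
For Firm B: with q = P(Match), equating Invest's and Hold's payoffs gives −4q + 4 = 6q + 2 ⇒ q = 1/5.

16/5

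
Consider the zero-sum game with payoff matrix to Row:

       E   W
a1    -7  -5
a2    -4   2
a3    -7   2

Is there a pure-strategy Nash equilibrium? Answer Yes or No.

Yes

Row minima: a1 → -7, a2 → -4, a3 → -7; maximin = -4.
Column maxima: E → -4, W → 2; minimax = -4.
maximin = minimax = -4, so a saddle point exists.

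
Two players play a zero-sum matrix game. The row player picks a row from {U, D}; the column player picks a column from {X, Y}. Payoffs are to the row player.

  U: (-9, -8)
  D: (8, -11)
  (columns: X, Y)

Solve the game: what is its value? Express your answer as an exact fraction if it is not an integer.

Row minima: U → -9, D → -11; maximin = -9.
Column maxima: X → 8, Y → -8; minimax = -8.
-9 ≠ -8, so there is no saddle point; optimal play is mixed.
Let the row player play U with probability p. Expected payoff against X: (-9)p + 8(1−p) = −17p + 8; against Y: (-8)p + (-11)(1−p) = 3p − 11.
Setting these equal: −17p + 8 = 3p − 11 ⇒ −20p = -19 ⇒ p = 19/20, and the value is (-17)·(19/20) + 8 = -163/20.
For the column player: with q = P(X), equating U's and D's payoffs gives −q − 8 = 19q − 11 ⇒ q = 3/20.

-163/20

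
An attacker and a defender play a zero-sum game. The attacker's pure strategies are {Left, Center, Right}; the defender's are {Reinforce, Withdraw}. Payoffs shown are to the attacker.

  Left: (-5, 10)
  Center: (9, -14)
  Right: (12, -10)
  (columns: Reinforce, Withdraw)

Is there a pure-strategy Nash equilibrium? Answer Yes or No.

Row minima: Left → -5, Center → -14, Right → -10; maximin = -5.
Column maxima: Reinforce → 12, Withdraw → 10; minimax = 10.
-5 ≠ 10, so no pure-strategy equilibrium exists.

No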